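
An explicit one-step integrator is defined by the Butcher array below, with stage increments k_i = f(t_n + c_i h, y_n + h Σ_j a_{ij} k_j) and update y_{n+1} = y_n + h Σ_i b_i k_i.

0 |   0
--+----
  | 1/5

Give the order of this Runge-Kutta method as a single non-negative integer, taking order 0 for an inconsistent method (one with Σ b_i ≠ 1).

b = (1/5)
c = (0)
Σ b_i: 1/5·1 = 1/5 ≠ 1 ⇒ order 0.

0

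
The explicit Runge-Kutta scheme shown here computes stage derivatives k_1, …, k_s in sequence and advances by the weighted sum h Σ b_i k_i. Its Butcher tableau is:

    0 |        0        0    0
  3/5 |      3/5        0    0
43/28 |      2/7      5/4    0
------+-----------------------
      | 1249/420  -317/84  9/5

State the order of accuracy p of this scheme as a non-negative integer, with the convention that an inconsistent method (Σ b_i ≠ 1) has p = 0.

2

b = (1249/420, -317/84, 9/5)
c = (0, 3/5, 43/28)
Ac = (0, 0, 3/4)
Σ b_i: 1249/420·1 + (-317/84)·1 + 9/5·1 = 1 ✓
b·c: (-317/84)·3/5 + 9/5·43/28 = 1/2 ✓
b·c²: (-317/84)·9/25 + 9/5·1849/784 = 56577/19600 ≠ 1/3 ⇒ order 2.
b·Ac: 9/5·3/4 = 27/20 ≠ 1/6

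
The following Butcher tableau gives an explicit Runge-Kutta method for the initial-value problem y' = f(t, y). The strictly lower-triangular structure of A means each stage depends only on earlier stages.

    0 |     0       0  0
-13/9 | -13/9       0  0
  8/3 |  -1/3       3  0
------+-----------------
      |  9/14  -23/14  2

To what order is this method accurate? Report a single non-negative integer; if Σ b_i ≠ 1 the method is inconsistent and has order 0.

1

b = (9/14, -23/14, 2)
c = (0, -13/9, 8/3)
Ac = (0, 0, -13/3)
Σ b_i: 9/14·1 + (-23/14)·1 + 2·1 = 1 ✓
b·c: (-23/14)·(-13/9) + 2·8/3 = 971/126 ≠ 1/2 ⇒ order 1.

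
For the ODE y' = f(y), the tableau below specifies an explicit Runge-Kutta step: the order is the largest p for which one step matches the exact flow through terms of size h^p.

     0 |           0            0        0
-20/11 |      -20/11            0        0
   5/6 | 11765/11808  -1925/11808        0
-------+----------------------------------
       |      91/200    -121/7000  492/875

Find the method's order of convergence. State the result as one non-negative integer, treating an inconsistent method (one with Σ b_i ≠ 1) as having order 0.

3

b = (91/200, -121/7000, 492/875)
c = (0, -20/11, 5/6)
Ac = (0, 0, 875/2952)
Σ b_i: 91/200·1 + (-121/7000)·1 + 492/875·1 = 1 ✓
b·c: (-121/7000)·(-20/11) + 492/875·5/6 = 1/2 ✓
b·c²: (-121/7000)·400/121 + 492/875·25/36 = 1/3 ✓
b·Ac: 492/875·875/2952 = 1/6 ✓; 3 stages ⇒ order 3.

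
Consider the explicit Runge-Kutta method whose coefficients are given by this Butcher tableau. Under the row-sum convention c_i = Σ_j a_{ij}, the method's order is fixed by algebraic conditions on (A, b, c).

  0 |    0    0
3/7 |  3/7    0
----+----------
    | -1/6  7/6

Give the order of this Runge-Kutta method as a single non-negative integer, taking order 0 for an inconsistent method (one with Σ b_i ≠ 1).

b = (-1/6, 7/6)
c = (0, 3/7)
Σ b_i: (-1/6)·1 + 7/6·1 = 1 ✓
b·c: 7/6·3/7 = 1/2 ✓; 2 stages ⇒ order 2.

2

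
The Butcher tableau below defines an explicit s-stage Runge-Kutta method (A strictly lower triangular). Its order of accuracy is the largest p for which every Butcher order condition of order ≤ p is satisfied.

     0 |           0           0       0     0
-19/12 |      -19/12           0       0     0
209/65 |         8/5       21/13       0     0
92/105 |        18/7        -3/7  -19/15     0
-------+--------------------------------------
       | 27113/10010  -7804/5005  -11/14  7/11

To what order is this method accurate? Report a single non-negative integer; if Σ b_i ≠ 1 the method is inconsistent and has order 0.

2

b = (27113/10010, -7804/5005, -11/14, 7/11)
c = (0, -19/12, 209/65, 92/105)
Ac = (0, 0, -133/52, -92663/27300)
Σ b_i: 27113/10010·1 + (-7804/5005)·1 + (-11/14)·1 + 7/11·1 = 1 ✓
b·c: (-7804/5005)·(-19/12) + (-11/14)·209/65 + 7/11·92/105 = 1/2 ✓
b·c²: (-7804/5005)·361/144 + (-11/14)·43681/4225 + 7/11·8464/11025 = -135195769/11711700 ≠ 1/3 ⇒ order 2.
b·Ac: (-11/14)·(-133/52) + 7/11·(-92663/27300) = -12901/85800 ≠ 1/6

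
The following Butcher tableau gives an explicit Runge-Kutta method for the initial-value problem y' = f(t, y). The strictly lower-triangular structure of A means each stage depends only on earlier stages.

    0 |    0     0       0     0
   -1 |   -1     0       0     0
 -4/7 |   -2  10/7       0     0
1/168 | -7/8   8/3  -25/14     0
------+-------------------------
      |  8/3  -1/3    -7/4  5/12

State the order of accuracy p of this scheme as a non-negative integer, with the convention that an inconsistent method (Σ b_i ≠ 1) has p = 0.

b = (8/3, -1/3, -7/4, 5/12)
c = (0, -1, -4/7, 1/168)
Ac = (0, 0, -10/7, -242/147)
Σ b_i: 8/3·1 + (-1/3)·1 + (-7/4)·1 + 5/12·1 = 1 ✓
b·c: (-1/3)·(-1) + (-7/4)·(-4/7) + 5/12·1/168 = 2693/2016 ≠ 1/2 ⇒ order 1.

1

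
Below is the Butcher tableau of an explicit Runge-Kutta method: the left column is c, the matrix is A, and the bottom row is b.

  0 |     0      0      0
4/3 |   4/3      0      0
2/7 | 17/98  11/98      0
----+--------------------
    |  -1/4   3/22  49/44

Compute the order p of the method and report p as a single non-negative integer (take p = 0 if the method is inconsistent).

b = (-1/4, 3/22, 49/44)
c = (0, 4/3, 2/7)
Ac = (0, 0, 22/147)
Σ b_i: (-1/4)·1 + 3/22·1 + 49/44·1 = 1 ✓
b·c: 3/22·4/3 + 49/44·2/7 = 1/2 ✓
b·c²: 3/22·16/9 + 49/44·4/49 = 1/3 ✓
b·Ac: 49/44·22/147 = 1/6 ✓; 3 stages ⇒ order 3.

3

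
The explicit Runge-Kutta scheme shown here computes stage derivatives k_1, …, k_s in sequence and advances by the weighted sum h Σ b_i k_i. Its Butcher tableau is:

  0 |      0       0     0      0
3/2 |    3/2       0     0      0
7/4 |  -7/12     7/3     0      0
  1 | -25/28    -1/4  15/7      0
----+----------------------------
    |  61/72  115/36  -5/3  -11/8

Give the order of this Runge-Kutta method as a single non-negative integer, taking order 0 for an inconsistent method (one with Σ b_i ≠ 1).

2

b = (61/72, 115/36, -5/3, -11/8)
c = (0, 3/2, 7/4, 1)
Ac = (0, 0, 7/2, 27/8)
Σ b_i: 61/72·1 + 115/36·1 + (-5/3)·1 + (-11/8)·1 = 1 ✓
b·c: 115/36·3/2 + (-5/3)·7/4 + (-11/8)·1 = 1/2 ✓
b·c²: 115/36·9/4 + (-5/3)·49/16 + (-11/8)·1 = 17/24 ≠ 1/3 ⇒ order 2.
b·Ac: (-5/3)·7/2 + (-11/8)·27/8 = -2011/192 ≠ 1/6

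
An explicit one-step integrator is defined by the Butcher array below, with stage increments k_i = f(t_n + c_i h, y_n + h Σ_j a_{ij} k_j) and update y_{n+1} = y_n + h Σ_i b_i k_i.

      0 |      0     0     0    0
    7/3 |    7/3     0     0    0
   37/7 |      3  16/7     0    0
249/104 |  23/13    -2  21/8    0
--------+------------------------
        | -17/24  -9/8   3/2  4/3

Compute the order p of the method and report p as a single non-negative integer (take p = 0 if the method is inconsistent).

b = (-17/24, -9/8, 3/2, 4/3)
c = (0, 7/3, 37/7, 249/104)
Ac = (0, 0, 16/3, 221/24)
Σ b_i: (-17/24)·1 + (-9/8)·1 + 3/2·1 + 4/3·1 = 1 ✓
b·c: (-9/8)·7/3 + 3/2·37/7 + 4/3·249/104 = 6185/728 ≠ 1/2 ⇒ order 1.

1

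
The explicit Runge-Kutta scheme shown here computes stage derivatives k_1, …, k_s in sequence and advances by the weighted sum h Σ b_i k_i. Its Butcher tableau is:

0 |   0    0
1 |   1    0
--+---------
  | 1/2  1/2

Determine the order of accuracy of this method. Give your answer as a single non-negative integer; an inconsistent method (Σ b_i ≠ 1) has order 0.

2

b = (1/2, 1/2)
c = (0, 1)
Σ b_i: 1/2·1 + 1/2·1 = 1 ✓
b·c: 1/2·1 = 1/2 ✓; 2 stages ⇒ order 2.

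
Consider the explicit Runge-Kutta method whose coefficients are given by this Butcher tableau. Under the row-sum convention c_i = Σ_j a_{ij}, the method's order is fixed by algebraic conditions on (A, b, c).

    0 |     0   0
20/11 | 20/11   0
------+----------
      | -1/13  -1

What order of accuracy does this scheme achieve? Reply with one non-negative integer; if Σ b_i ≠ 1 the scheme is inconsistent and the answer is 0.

b = (-1/13, -1)
c = (0, 20/11)
Σ b_i: (-1/13)·1 + (-1)·1 = -14/13 ≠ 1 ⇒ order 0.

0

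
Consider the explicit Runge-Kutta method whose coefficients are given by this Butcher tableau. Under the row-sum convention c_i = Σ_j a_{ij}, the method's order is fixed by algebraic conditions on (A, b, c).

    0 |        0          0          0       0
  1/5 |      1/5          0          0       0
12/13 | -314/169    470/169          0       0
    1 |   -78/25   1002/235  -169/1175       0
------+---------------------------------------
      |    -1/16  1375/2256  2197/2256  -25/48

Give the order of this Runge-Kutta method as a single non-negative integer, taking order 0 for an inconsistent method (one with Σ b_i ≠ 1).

4

b = (-1/16, 1375/2256, 2197/2256, -25/48)
c = (0, 1/5, 12/13, 1)
Ac = (0, 0, 94/169, 18/25)
Σ b_i: (-1/16)·1 + 1375/2256·1 + 2197/2256·1 + (-25/48)·1 = 1 ✓
b·c: 1375/2256·1/5 + 2197/2256·12/13 + (-25/48)·1 = 1/2 ✓
b·c²: 1375/2256·1/25 + 2197/2256·144/169 + (-25/48)·1 = 1/3 ✓
b·Ac: 2197/2256·94/169 + (-25/48)·18/25 = 1/6 ✓
b·c³: 1375/2256·1/125 + 2197/2256·1728/2197 + (-25/48)·1 = 1/4 ✓
b·(c∘Ac): 2197/2256·1128/2197 + (-25/48)·18/25 = 1/8 ✓
b·Ac²: 2197/2256·94/845 + (-25/48)·6/125 = 1/12 ✓
b·A²c: (-25/48)·(-2/25) = 1/24 ✓; 4 stages ⇒ order 4.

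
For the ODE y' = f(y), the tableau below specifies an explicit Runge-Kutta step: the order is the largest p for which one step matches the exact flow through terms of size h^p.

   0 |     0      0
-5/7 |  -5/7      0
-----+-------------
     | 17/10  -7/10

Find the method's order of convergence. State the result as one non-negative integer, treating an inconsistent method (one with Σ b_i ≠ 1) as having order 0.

b = (17/10, -7/10)
c = (0, -5/7)
Σ b_i: 17/10·1 + (-7/10)·1 = 1 ✓
b·c: (-7/10)·(-5/7) = 1/2 ✓; 2 stages ⇒ order 2.

2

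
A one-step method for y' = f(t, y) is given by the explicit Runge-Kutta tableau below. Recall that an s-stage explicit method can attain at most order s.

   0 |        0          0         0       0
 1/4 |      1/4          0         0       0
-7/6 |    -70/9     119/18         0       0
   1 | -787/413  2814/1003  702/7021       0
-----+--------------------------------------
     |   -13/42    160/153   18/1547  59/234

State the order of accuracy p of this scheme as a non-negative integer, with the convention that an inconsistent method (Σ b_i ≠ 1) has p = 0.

b = (-13/42, 160/153, 18/1547, 59/234)
c = (0, 1/4, -7/6, 1)
Ac = (0, 0, 119/72, 69/118)
Σ b_i: (-13/42)·1 + 160/153·1 + 18/1547·1 + 59/234·1 = 1 ✓
b·c: 160/153·1/4 + 18/1547·(-7/6) + 59/234·1 = 1/2 ✓
b·c²: 160/153·1/16 + 18/1547·49/36 + 59/234·1 = 1/3 ✓
b·Ac: 18/1547·119/72 + 59/234·69/118 = 1/6 ✓
b·c³: 160/153·1/64 + 18/1547·(-343/216) + 59/234·1 = 1/4 ✓
b·(c∘Ac): 18/1547·(-833/432) + 59/234·69/118 = 1/8 ✓
b·Ac²: 18/1547·119/288 + 59/234·147/472 = 1/12 ✓
b·A²c: 59/234·39/236 = 1/24 ✓; 4 stages ⇒ order 4.

4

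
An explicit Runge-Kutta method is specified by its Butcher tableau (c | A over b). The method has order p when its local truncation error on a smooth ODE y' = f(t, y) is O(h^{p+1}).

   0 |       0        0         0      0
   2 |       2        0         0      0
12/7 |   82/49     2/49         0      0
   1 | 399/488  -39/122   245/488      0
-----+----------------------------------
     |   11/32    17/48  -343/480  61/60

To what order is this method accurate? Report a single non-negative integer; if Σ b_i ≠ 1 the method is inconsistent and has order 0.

4

b = (11/32, 17/48, -343/480, 61/60)
c = (0, 2, 12/7, 1)
Ac = (0, 0, 4/49, 27/122)
Σ b_i: 11/32·1 + 17/48·1 + (-343/480)·1 + 61/60·1 = 1 ✓
b·c: 17/48·2 + (-343/480)·12/7 + 61/60·1 = 1/2 ✓
b·c²: 17/48·4 + (-343/480)·144/49 + 61/60·1 = 1/3 ✓
b·Ac: (-343/480)·4/49 + 61/60·27/122 = 1/6 ✓
b·c³: 17/48·8 + (-343/480)·1728/343 + 61/60·1 = 1/4 ✓
b·(c∘Ac): (-343/480)·48/343 + 61/60·27/122 = 1/8 ✓
b·Ac²: (-343/480)·8/49 + 61/60·12/61 = 1/12 ✓
b·A²c: 61/60·5/122 = 1/24 ✓; 4 stages ⇒ order 4.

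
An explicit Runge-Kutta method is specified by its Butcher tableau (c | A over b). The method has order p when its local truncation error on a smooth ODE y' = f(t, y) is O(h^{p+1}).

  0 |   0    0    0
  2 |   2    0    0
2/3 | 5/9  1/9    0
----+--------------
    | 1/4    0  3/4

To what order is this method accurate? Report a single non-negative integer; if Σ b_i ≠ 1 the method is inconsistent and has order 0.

b = (1/4, 0, 3/4)
c = (0, 2, 2/3)
Ac = (0, 0, 2/9)
Σ b_i: 1/4·1 + 3/4·1 = 1 ✓
b·c: 3/4·2/3 = 1/2 ✓
b·c²: 3/4·4/9 = 1/3 ✓
b·Ac: 3/4·2/9 = 1/6 ✓; 3 stages ⇒ order 3.

3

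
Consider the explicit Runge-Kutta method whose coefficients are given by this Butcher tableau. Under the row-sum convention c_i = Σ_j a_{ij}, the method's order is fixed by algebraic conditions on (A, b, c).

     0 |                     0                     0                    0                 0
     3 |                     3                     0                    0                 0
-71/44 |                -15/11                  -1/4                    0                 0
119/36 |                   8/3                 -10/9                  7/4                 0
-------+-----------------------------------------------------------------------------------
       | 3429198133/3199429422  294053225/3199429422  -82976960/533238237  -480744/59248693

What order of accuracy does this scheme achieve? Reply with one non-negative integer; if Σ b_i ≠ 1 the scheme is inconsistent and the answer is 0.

b = (3429198133/3199429422, 294053225/3199429422, -82976960/533238237, -480744/59248693)
c = (0, 3, -71/44, 119/36)
Ac = (0, 0, -3/4, -3251/528)
Σ b_i: 3429198133/3199429422·1 + 294053225/3199429422·1 + (-82976960/533238237)·1 + (-480744/59248693)·1 = 1 ✓
b·c: 294053225/3199429422·3 + (-82976960/533238237)·(-71/44) + (-480744/59248693)·119/36 = 1/2 ✓
b·c²: 294053225/3199429422·9 + (-82976960/533238237)·5041/1936 + (-480744/59248693)·14161/1296 = 1/3 ✓
b·Ac: (-82976960/533238237)·(-3/4) + (-480744/59248693)·(-3251/528) = 1/6 ✓
b·c³: 294053225/3199429422·27 + (-82976960/533238237)·(-357911/85184) + (-480744/59248693)·1685159/46656 = 171479571301/60332097672 ≠ 1/4 ⇒ order 3.
b·(c∘Ac): (-82976960/533238237)·213/176 + (-480744/59248693)·(-386869/19008) = -10986599/473989544 ≠ 1/8
b·Ac²: (-82976960/533238237)·(-9/4) + (-480744/59248693)·(-42153/7744) = 41954591/106405816 ≠ 1/12
b·A²c: (-480744/59248693)·(-21/16) = 180279/16928198 ≠ 1/24

3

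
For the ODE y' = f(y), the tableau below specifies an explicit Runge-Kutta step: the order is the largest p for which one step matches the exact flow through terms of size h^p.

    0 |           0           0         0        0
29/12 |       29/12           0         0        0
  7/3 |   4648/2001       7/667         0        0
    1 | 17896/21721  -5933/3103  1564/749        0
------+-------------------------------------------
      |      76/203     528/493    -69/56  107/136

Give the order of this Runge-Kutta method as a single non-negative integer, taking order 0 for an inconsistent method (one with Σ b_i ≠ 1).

b = (76/203, 528/493, -69/56, 107/136)
c = (0, 29/12, 7/3, 1)
Ac = (0, 0, 7/276, 323/1284)
Σ b_i: 76/203·1 + 528/493·1 + (-69/56)·1 + 107/136·1 = 1 ✓
b·c: 528/493·29/12 + (-69/56)·7/3 + 107/136·1 = 1/2 ✓
b·c²: 528/493·841/144 + (-69/56)·49/9 + 107/136·1 = 1/3 ✓
b·Ac: (-69/56)·7/276 + 107/136·323/1284 = 1/6 ✓
b·c³: 528/493·24389/1728 + (-69/56)·343/27 + 107/136·1 = 1/4 ✓
b·(c∘Ac): (-69/56)·49/828 + 107/136·323/1284 = 1/8 ✓
b·Ac²: (-69/56)·203/3312 + 107/136·1037/5136 = 1/12 ✓
b·A²c: 107/136·17/321 = 1/24 ✓; 4 stages ⇒ order 4.

4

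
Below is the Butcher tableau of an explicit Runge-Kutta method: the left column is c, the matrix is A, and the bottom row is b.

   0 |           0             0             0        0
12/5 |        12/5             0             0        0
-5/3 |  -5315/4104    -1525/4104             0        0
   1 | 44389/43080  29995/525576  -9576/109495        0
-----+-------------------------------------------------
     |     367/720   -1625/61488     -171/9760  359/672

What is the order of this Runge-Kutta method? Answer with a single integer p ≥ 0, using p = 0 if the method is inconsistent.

b = (367/720, -1625/61488, -171/9760, 359/672)
c = (0, 12/5, -5/3, 1)
Ac = (0, 0, -305/342, 203/718)
Σ b_i: 367/720·1 + (-1625/61488)·1 + (-171/9760)·1 + 359/672·1 = 1 ✓
b·c: (-1625/61488)·12/5 + (-171/9760)·(-5/3) + 359/672·1 = 1/2 ✓
b·c²: (-1625/61488)·144/25 + (-171/9760)·25/9 + 359/672·1 = 1/3 ✓
b·Ac: (-171/9760)·(-305/342) + 359/672·203/718 = 1/6 ✓
b·c³: (-1625/61488)·1728/125 + (-171/9760)·(-125/27) + 359/672·1 = 1/4 ✓
b·(c∘Ac): (-171/9760)·1525/1026 + 359/672·203/718 = 1/8 ✓
b·Ac²: (-171/9760)·(-122/57) + 359/672·154/1795 = 1/12 ✓
b·A²c: 359/672·28/359 = 1/24 ✓; 4 stages ⇒ order 4.

4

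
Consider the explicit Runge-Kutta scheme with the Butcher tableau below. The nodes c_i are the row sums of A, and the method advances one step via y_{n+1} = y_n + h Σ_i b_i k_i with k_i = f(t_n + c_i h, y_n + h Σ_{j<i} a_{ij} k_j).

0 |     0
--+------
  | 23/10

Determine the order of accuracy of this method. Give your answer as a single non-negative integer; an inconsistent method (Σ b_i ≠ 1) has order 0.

b = (23/10)
c = (0)
Σ b_i: 23/10·1 = 23/10 ≠ 1 ⇒ order 0.

0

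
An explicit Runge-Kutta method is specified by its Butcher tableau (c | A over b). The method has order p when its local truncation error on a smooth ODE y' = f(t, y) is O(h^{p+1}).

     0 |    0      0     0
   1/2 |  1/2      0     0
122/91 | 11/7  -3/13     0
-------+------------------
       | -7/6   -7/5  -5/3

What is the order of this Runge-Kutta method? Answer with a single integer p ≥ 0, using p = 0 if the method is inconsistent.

0

b = (-7/6, -7/5, -5/3)
c = (0, 1/2, 122/91)
Ac = (0, 0, -3/26)
Σ b_i: (-7/6)·1 + (-7/5)·1 + (-5/3)·1 = -127/30 ≠ 1 ⇒ order 0.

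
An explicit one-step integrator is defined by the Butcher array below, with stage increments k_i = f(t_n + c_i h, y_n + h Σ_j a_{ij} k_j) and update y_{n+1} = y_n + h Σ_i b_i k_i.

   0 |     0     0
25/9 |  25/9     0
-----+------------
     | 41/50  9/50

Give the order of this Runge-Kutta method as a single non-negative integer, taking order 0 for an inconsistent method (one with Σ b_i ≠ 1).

b = (41/50, 9/50)
c = (0, 25/9)
Σ b_i: 41/50·1 + 9/50·1 = 1 ✓
b·c: 9/50·25/9 = 1/2 ✓; 2 stages ⇒ order 2.

2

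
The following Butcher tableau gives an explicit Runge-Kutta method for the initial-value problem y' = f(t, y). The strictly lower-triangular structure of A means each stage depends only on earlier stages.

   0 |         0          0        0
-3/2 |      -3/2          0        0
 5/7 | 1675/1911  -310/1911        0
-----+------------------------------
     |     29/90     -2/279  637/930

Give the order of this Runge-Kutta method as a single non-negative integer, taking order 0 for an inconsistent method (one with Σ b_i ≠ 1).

b = (29/90, -2/279, 637/930)
c = (0, -3/2, 5/7)
Ac = (0, 0, 155/637)
Σ b_i: 29/90·1 + (-2/279)·1 + 637/930·1 = 1 ✓
b·c: (-2/279)·(-3/2) + 637/930·5/7 = 1/2 ✓
b·c²: (-2/279)·9/4 + 637/930·25/49 = 1/3 ✓
b·Ac: 637/930·155/637 = 1/6 ✓; 3 stages ⇒ order 3.

3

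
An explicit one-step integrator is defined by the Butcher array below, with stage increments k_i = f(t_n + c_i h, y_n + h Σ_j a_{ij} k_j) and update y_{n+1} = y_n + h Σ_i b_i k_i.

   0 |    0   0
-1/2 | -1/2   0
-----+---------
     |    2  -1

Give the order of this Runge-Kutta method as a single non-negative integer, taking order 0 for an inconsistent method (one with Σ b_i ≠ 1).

b = (2, -1)
c = (0, -1/2)
Σ b_i: 2·1 + (-1)·1 = 1 ✓
b·c: (-1)·(-1/2) = 1/2 ✓; 2 stages ⇒ order 2.

2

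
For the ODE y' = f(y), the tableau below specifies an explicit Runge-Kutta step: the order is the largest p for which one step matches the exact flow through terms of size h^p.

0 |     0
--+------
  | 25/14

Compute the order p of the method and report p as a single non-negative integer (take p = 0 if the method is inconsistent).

0

b = (25/14)
c = (0)
Σ b_i: 25/14·1 = 25/14 ≠ 1 ⇒ order 0.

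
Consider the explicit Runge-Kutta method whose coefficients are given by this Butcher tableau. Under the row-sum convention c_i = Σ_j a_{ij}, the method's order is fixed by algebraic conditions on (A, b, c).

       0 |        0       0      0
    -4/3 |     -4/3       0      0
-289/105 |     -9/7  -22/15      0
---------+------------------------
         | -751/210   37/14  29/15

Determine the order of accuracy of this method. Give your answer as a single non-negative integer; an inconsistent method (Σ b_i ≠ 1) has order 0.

b = (-751/210, 37/14, 29/15)
c = (0, -4/3, -289/105)
Ac = (0, 0, 88/45)
Σ b_i: (-751/210)·1 + 37/14·1 + 29/15·1 = 1 ✓
b·c: 37/14·(-4/3) + 29/15·(-289/105) = -13931/1575 ≠ 1/2 ⇒ order 1.

1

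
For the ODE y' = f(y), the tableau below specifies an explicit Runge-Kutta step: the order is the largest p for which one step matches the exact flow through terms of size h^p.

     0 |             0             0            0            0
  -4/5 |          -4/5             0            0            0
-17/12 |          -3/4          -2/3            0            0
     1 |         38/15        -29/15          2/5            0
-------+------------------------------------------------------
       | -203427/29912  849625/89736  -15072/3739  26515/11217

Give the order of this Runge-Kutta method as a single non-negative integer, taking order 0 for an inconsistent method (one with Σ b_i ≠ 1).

3

b = (-203427/29912, 849625/89736, -15072/3739, 26515/11217)
c = (0, -4/5, -17/12, 1)
Ac = (0, 0, 8/15, 49/50)
Σ b_i: (-203427/29912)·1 + 849625/89736·1 + (-15072/3739)·1 + 26515/11217·1 = 1 ✓
b·c: 849625/89736·(-4/5) + (-15072/3739)·(-17/12) + 26515/11217·1 = 1/2 ✓
b·c²: 849625/89736·16/25 + (-15072/3739)·289/144 + 26515/11217·1 = 1/3 ✓
b·Ac: (-15072/3739)·8/15 + 26515/11217·49/50 = 1/6 ✓
b·c³: 849625/89736·(-64/125) + (-15072/3739)·(-4913/1728) + 26515/11217·1 = 604175/67302 ≠ 1/4 ⇒ order 3.
b·(c∘Ac): (-15072/3739)·(-34/45) + 26515/11217·49/50 = 200493/37390 ≠ 1/8
b·Ac²: (-15072/3739)·(-32/75) + 26515/11217·(-3911/9000) = 2797171/4038120 ≠ 1/12
b·A²c: 26515/11217·16/75 = 84848/168255 ≠ 1/24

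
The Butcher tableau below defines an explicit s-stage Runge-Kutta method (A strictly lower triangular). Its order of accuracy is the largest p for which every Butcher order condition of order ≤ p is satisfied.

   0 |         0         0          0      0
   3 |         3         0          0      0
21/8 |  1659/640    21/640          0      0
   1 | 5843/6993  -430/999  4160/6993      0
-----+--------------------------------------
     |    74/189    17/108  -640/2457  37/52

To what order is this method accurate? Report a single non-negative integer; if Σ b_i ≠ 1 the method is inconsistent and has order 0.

4

b = (74/189, 17/108, -640/2457, 37/52)
c = (0, 3, 21/8, 1)
Ac = (0, 0, 63/640, 10/37)
Σ b_i: 74/189·1 + 17/108·1 + (-640/2457)·1 + 37/52·1 = 1 ✓
b·c: 17/108·3 + (-640/2457)·21/8 + 37/52·1 = 1/2 ✓
b·c²: 17/108·9 + (-640/2457)·441/64 + 37/52·1 = 1/3 ✓
b·Ac: (-640/2457)·63/640 + 37/52·10/37 = 1/6 ✓
b·c³: 17/108·27 + (-640/2457)·9261/512 + 37/52·1 = 1/4 ✓
b·(c∘Ac): (-640/2457)·1323/5120 + 37/52·10/37 = 1/8 ✓
b·Ac²: (-640/2457)·189/640 + 37/52·25/111 = 1/12 ✓
b·A²c: 37/52·13/222 = 1/24 ✓; 4 stages ⇒ order 4.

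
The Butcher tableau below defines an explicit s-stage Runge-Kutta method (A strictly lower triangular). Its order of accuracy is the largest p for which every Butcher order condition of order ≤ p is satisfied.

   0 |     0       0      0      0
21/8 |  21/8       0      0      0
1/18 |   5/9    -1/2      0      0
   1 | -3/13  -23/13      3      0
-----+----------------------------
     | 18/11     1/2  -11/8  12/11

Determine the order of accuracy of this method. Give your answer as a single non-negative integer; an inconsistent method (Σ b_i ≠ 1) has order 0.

0

b = (18/11, 1/2, -11/8, 12/11)
c = (0, 21/8, 1/18, 1)
Ac = (0, 0, -21/16, -1397/312)
Σ b_i: 18/11·1 + 1/2·1 + (-11/8)·1 + 12/11·1 = 163/88 ≠ 1 ⇒ order 0.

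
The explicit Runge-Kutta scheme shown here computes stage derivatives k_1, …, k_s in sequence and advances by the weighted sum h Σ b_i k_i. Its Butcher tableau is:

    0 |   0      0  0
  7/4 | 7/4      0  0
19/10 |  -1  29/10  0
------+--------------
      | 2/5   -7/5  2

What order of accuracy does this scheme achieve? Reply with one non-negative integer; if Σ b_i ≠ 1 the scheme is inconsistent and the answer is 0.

b = (2/5, -7/5, 2)
c = (0, 7/4, 19/10)
Ac = (0, 0, 203/40)
Σ b_i: 2/5·1 + (-7/5)·1 + 2·1 = 1 ✓
b·c: (-7/5)·7/4 + 2·19/10 = 27/20 ≠ 1/2 ⇒ order 1.

1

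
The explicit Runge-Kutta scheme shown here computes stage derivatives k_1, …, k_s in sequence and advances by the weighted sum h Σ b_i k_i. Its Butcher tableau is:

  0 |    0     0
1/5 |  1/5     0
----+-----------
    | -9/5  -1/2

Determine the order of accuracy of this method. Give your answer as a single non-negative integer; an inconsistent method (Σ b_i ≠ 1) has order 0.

0

b = (-9/5, -1/2)
c = (0, 1/5)
Σ b_i: (-9/5)·1 + (-1/2)·1 = -23/10 ≠ 1 ⇒ order 0.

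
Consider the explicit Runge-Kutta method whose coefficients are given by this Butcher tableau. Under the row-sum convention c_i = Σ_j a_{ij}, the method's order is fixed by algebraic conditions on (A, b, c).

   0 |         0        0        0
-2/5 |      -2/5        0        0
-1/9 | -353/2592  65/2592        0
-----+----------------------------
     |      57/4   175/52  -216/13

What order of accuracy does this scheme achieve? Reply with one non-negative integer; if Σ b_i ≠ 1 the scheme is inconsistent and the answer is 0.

b = (57/4, 175/52, -216/13)
c = (0, -2/5, -1/9)
Ac = (0, 0, -13/1296)
Σ b_i: 57/4·1 + 175/52·1 + (-216/13)·1 = 1 ✓
b·c: 175/52·(-2/5) + (-216/13)·(-1/9) = 1/2 ✓
b·c²: 175/52·4/25 + (-216/13)·1/81 = 1/3 ✓
b·Ac: (-216/13)·(-13/1296) = 1/6 ✓; 3 stages ⇒ order 3.

3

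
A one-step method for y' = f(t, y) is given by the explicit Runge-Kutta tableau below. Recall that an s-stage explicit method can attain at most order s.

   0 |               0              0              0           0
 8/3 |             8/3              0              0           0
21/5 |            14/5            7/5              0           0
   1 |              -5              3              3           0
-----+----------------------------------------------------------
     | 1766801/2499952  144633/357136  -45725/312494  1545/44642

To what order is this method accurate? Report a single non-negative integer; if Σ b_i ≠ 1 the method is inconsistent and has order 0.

3

b = (1766801/2499952, 144633/357136, -45725/312494, 1545/44642)
c = (0, 8/3, 21/5, 1)
Ac = (0, 0, 56/15, 103/5)
Σ b_i: 1766801/2499952·1 + 144633/357136·1 + (-45725/312494)·1 + 1545/44642·1 = 1 ✓
b·c: 144633/357136·8/3 + (-45725/312494)·21/5 + 1545/44642·1 = 1/2 ✓
b·c²: 144633/357136·64/9 + (-45725/312494)·441/25 + 1545/44642·1 = 1/3 ✓
b·Ac: (-45725/312494)·56/15 + 1545/44642·103/5 = 1/6 ✓
b·c³: 144633/357136·512/27 + (-45725/312494)·9261/125 + 1545/44642·1 = -3140429/1004445 ≠ 1/4 ⇒ order 3.
b·(c∘Ac): (-45725/312494)·392/25 + 1545/44642·103/5 = -70597/44642 ≠ 1/8
b·Ac²: (-45725/312494)·448/45 + 1545/44642·5569/75 = 2236063/2008890 ≠ 1/12
b·A²c: 1545/44642·56/5 = 8652/22321 ≠ 1/24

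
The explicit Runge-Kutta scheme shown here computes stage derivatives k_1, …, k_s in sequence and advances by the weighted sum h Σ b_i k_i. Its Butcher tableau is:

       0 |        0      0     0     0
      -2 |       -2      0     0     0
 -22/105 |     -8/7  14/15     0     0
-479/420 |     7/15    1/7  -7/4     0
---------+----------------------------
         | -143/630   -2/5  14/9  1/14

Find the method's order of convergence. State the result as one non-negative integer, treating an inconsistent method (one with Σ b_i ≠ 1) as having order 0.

1

b = (-143/630, -2/5, 14/9, 1/14)
c = (0, -2, -22/105, -479/420)
Ac = (0, 0, -28/15, 17/210)
Σ b_i: (-143/630)·1 + (-2/5)·1 + 14/9·1 + 1/14·1 = 1 ✓
b·c: (-2/5)·(-2) + 14/9·(-22/105) + 1/14·(-479/420) = 20777/52920 ≠ 1/2 ⇒ order 1.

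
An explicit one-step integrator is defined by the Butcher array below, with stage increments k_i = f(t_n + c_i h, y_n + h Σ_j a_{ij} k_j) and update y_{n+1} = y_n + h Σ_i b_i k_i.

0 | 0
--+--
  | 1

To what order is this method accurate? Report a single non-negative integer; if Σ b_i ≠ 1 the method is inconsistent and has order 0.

1

b = (1)
c = (0)
Σ b_i: 1·1 = 1 ✓; 1 stage ⇒ order 1.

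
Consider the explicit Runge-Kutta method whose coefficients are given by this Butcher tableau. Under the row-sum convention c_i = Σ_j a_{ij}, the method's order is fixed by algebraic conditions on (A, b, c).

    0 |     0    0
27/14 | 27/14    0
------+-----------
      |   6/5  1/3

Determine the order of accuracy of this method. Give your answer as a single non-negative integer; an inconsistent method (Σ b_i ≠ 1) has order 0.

b = (6/5, 1/3)
c = (0, 27/14)
Σ b_i: 6/5·1 + 1/3·1 = 23/15 ≠ 1 ⇒ order 0.

0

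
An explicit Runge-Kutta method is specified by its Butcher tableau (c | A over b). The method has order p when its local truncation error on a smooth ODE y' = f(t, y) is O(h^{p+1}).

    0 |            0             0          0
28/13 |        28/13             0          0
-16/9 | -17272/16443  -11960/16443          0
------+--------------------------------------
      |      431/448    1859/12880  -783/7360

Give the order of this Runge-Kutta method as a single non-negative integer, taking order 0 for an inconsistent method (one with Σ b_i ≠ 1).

3

b = (431/448, 1859/12880, -783/7360)
c = (0, 28/13, -16/9)
Ac = (0, 0, -3680/2349)
Σ b_i: 431/448·1 + 1859/12880·1 + (-783/7360)·1 = 1 ✓
b·c: 1859/12880·28/13 + (-783/7360)·(-16/9) = 1/2 ✓
b·c²: 1859/12880·784/169 + (-783/7360)·256/81 = 1/3 ✓
b·Ac: (-783/7360)·(-3680/2349) = 1/6 ✓; 3 stages ⇒ order 3.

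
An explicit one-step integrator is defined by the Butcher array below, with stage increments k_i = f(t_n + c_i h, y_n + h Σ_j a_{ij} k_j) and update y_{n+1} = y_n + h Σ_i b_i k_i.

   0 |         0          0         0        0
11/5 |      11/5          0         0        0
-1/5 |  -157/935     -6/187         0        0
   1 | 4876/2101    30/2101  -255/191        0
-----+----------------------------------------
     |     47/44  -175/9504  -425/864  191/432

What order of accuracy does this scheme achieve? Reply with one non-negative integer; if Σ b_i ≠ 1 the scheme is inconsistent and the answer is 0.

b = (47/44, -175/9504, -425/864, 191/432)
c = (0, 11/5, -1/5, 1)
Ac = (0, 0, -6/85, 57/191)
Σ b_i: 47/44·1 + (-175/9504)·1 + (-425/864)·1 + 191/432·1 = 1 ✓
b·c: (-175/9504)·11/5 + (-425/864)·(-1/5) + 191/432·1 = 1/2 ✓
b·c²: (-175/9504)·121/25 + (-425/864)·1/25 + 191/432·1 = 1/3 ✓
b·Ac: (-425/864)·(-6/85) + 191/432·57/191 = 1/6 ✓
b·c³: (-175/9504)·1331/125 + (-425/864)·(-1/125) + 191/432·1 = 1/4 ✓
b·(c∘Ac): (-425/864)·6/425 + 191/432·57/191 = 1/8 ✓
b·Ac²: (-425/864)·(-66/425) + 191/432·3/191 = 1/12 ✓
b·A²c: 191/432·18/191 = 1/24 ✓; 4 stages ⇒ order 4.

4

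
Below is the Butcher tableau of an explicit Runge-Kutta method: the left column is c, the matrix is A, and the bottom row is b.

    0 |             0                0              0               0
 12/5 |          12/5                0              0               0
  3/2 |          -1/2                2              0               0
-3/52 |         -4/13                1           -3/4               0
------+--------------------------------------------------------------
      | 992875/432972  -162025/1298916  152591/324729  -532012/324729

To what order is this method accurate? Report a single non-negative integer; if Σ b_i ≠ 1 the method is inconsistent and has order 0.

b = (992875/432972, -162025/1298916, 152591/324729, -532012/324729)
c = (0, 12/5, 3/2, -3/52)
Ac = (0, 0, 24/5, 51/40)
Σ b_i: 992875/432972·1 + (-162025/1298916)·1 + 152591/324729·1 + (-532012/324729)·1 = 1 ✓
b·c: (-162025/1298916)·12/5 + 152591/324729·3/2 + (-532012/324729)·(-3/52) = 1/2 ✓
b·c²: (-162025/1298916)·144/25 + 152591/324729·9/4 + (-532012/324729)·9/2704 = 1/3 ✓
b·Ac: 152591/324729·24/5 + (-532012/324729)·51/40 = 1/6 ✓
b·c³: (-162025/1298916)·1728/125 + 152591/324729·27/8 + (-532012/324729)·(-27/140608) = -576001/4169360 ≠ 1/4 ⇒ order 3.
b·(c∘Ac): 152591/324729·36/5 + (-532012/324729)·(-153/2080) = 561871/160360 ≠ 1/8
b·Ac²: 152591/324729·288/25 + (-532012/324729)·1629/400 = -100931/80180 ≠ 1/12
b·A²c: (-532012/324729)·(-18/5) = 1064024/180405 ≠ 1/24

3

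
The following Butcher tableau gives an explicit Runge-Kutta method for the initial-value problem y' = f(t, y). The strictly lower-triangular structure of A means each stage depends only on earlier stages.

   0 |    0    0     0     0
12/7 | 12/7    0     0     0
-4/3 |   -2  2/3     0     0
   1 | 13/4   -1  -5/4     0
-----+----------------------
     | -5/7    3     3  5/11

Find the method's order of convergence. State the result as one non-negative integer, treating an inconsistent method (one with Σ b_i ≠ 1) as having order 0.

0

b = (-5/7, 3, 3, 5/11)
c = (0, 12/7, -4/3, 1)
Ac = (0, 0, 8/7, -1/21)
Σ b_i: (-5/7)·1 + 3·1 + 3·1 + 5/11·1 = 442/77 ≠ 1 ⇒ order 0.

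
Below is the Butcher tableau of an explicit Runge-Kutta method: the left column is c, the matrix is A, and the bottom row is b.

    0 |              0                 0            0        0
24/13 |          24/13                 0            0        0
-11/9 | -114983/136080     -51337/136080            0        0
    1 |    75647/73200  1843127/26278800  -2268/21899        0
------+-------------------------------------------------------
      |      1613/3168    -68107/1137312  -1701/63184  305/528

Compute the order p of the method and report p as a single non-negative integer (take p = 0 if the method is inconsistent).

b = (1613/3168, -68107/1137312, -1701/63184, 305/528)
c = (0, 24/13, -11/9, 1)
Ac = (0, 0, -3949/5670, 781/3050)
Σ b_i: 1613/3168·1 + (-68107/1137312)·1 + (-1701/63184)·1 + 305/528·1 = 1 ✓
b·c: (-68107/1137312)·24/13 + (-1701/63184)·(-11/9) + 305/528·1 = 1/2 ✓
b·c²: (-68107/1137312)·576/169 + (-1701/63184)·121/81 + 305/528·1 = 1/3 ✓
b·Ac: (-1701/63184)·(-3949/5670) + 305/528·781/3050 = 1/6 ✓
b·c³: (-68107/1137312)·13824/2197 + (-1701/63184)·(-1331/729) + 305/528·1 = 1/4 ✓
b·(c∘Ac): (-1701/63184)·43439/51030 + 305/528·781/3050 = 1/8 ✓
b·Ac²: (-1701/63184)·(-15796/12285) + 305/528·1672/19825 = 1/12 ✓
b·A²c: 305/528·22/305 = 1/24 ✓; 4 stages ⇒ order 4.

4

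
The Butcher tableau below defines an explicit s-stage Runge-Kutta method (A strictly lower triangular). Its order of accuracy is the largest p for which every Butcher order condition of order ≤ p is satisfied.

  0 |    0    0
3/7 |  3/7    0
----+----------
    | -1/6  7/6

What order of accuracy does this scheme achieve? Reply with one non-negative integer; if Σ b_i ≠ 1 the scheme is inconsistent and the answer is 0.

b = (-1/6, 7/6)
c = (0, 3/7)
Σ b_i: (-1/6)·1 + 7/6·1 = 1 ✓
b·c: 7/6·3/7 = 1/2 ✓; 2 stages ⇒ order 2.

2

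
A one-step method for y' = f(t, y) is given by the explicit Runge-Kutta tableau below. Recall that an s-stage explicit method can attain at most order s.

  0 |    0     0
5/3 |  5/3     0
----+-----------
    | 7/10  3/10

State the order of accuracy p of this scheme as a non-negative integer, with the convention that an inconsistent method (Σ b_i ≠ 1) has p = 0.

b = (7/10, 3/10)
c = (0, 5/3)
Σ b_i: 7/10·1 + 3/10·1 = 1 ✓
b·c: 3/10·5/3 = 1/2 ✓; 2 stages ⇒ order 2.

2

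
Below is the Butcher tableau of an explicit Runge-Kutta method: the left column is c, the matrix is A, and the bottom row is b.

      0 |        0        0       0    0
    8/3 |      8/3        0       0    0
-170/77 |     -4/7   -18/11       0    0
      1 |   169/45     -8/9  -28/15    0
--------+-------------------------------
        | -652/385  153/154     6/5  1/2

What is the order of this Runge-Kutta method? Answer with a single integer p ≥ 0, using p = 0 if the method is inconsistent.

2

b = (-652/385, 153/154, 6/5, 1/2)
c = (0, 8/3, -170/77, 1)
Ac = (0, 0, -48/11, 520/297)
Σ b_i: (-652/385)·1 + 153/154·1 + 6/5·1 + 1/2·1 = 1 ✓
b·c: 153/154·8/3 + 6/5·(-170/77) + 1/2·1 = 1/2 ✓
b·c²: 153/154·64/9 + 6/5·28900/5929 + 1/2·1 = 159065/11858 ≠ 1/3 ⇒ order 2.
b·Ac: 6/5·(-48/11) + 1/2·520/297 = -6476/1485 ≠ 1/6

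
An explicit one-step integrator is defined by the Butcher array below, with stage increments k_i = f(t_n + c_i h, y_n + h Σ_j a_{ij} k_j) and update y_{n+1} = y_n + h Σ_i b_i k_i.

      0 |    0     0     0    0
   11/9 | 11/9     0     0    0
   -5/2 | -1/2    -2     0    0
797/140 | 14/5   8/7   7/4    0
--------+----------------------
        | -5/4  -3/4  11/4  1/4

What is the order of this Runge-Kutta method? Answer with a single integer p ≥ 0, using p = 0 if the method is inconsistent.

b = (-5/4, -3/4, 11/4, 1/4)
c = (0, 11/9, -5/2, 797/140)
Ac = (0, 0, -22/9, -1501/504)
Σ b_i: (-5/4)·1 + (-3/4)·1 + 11/4·1 + 1/4·1 = 1 ✓
b·c: (-3/4)·11/9 + 11/4·(-5/2) + 1/4·797/140 = -10699/1680 ≠ 1/2 ⇒ order 1.

1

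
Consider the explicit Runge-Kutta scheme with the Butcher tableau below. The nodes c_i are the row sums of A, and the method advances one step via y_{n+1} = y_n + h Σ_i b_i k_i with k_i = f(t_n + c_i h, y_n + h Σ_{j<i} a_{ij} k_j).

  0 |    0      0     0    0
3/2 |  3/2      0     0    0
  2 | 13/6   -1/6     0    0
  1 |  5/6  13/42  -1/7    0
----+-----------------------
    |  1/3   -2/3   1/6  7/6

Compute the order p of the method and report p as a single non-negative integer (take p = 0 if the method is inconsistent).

b = (1/3, -2/3, 1/6, 7/6)
c = (0, 3/2, 2, 1)
Ac = (0, 0, -1/4, 5/28)
Σ b_i: 1/3·1 + (-2/3)·1 + 1/6·1 + 7/6·1 = 1 ✓
b·c: (-2/3)·3/2 + 1/6·2 + 7/6·1 = 1/2 ✓
b·c²: (-2/3)·9/4 + 1/6·4 + 7/6·1 = 1/3 ✓
b·Ac: 1/6·(-1/4) + 7/6·5/28 = 1/6 ✓
b·c³: (-2/3)·27/8 + 1/6·8 + 7/6·1 = 1/4 ✓
b·(c∘Ac): 1/6·(-1/2) + 7/6·5/28 = 1/8 ✓
b·Ac²: 1/6·(-3/8) + 7/6·1/8 = 1/12 ✓
b·A²c: 7/6·1/28 = 1/24 ✓; 4 stages ⇒ order 4.

4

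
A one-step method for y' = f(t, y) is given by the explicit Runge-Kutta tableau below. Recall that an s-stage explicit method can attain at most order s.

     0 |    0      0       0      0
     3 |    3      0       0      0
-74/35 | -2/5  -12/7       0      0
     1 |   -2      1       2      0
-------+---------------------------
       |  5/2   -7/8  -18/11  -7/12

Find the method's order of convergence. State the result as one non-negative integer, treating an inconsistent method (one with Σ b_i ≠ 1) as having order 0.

b = (5/2, -7/8, -18/11, -7/12)
c = (0, 3, -74/35, 1)
Ac = (0, 0, -36/7, -43/35)
Σ b_i: 5/2·1 + (-7/8)·1 + (-18/11)·1 + (-7/12)·1 = -157/264 ≠ 1 ⇒ order 0.

0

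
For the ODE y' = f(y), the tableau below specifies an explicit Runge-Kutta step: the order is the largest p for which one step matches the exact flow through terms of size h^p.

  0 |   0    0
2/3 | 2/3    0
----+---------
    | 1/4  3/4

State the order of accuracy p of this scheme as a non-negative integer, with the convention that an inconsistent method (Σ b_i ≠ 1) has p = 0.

2

b = (1/4, 3/4)
c = (0, 2/3)
Σ b_i: 1/4·1 + 3/4·1 = 1 ✓
b·c: 3/4·2/3 = 1/2 ✓; 2 stages ⇒ order 2.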